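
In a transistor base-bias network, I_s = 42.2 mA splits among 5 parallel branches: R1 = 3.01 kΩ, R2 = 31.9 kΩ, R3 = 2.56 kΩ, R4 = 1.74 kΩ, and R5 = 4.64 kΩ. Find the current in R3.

I ≈ 10.7 mA

ΣG = 1/3.01 + 1/31.9 + 1/2.56 + 1/1.74 + 1/4.64 = 1.544.
Current divider: I(R3) = I_s · G_k/ΣG = 42.2 × (0.3906/1.544) = 42.2 × 0.2529 = 10.67 mA.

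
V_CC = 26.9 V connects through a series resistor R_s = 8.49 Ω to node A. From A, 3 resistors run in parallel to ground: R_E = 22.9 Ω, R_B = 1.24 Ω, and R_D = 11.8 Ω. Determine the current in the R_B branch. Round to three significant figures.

I ≈ 2.43 A

Parallel bank: R_p = 1/(1/22.9 + 1/1.24 + 1/11.8) = 1.070 Ω.
Node voltage V_A = V_CC · R_p/(R_s + R_p) = 26.9 × 0.1119 = 3.010 V.
I(R_B) = V_A / R_B = 3.010/1.24 = 2.427 A.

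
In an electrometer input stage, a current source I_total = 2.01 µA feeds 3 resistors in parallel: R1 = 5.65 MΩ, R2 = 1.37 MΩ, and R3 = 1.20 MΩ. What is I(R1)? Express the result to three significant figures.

I ≈ 0.204 µA

Total conductance ΣG = 1/5.65 + 1/1.37 + 1/1.20 = 1.740 (units of 1/MΩ).
Current divider: I(R1) = I_total · G_k/ΣG = 2.01 × (0.1770/1.740) = 2.01 × 0.1017 = 0.2044 µA.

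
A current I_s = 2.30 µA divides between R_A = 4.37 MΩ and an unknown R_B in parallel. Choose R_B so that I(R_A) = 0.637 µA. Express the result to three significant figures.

R_B ≈ 1.67 MΩ

The fraction through R_A equals R_B/(R_A+R_B).
0.637/2.30 = R_B/(R_A + R_B) → R_B = R_A · (0.2770)/(1 − 0.2770) = 4.37 × 0.3830 = 1.674 MΩ.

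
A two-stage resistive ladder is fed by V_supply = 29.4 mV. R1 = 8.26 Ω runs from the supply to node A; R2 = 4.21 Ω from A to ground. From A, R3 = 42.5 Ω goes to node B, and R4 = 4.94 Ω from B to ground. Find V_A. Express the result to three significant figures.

Looking into the second stage from A: R3 + R4 = 47.44 Ω appears in parallel with R2.
Effective lower resistance at A: R2 ‖ 47.44 = 3.867 Ω.
So V_A = 29.4 × 0.3189 = 9.375 mV.

V_A ≈ 9.37 mV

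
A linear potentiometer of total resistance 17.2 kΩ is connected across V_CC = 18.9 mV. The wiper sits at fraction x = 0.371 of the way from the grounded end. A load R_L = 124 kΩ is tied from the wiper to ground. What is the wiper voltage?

The pot divides into 10.82 kΩ above the wiper and 6.381 kΩ below.
Lower segment in parallel with the load: 6.381 ‖ 124 = 6.069 kΩ.
V_out = 18.9 × 6.069/(10.82 + 6.069) = 6.792 mV.
(Unloaded: V_out = x·V_CC = 7.01 mV.)

V_out ≈ 6.79 mV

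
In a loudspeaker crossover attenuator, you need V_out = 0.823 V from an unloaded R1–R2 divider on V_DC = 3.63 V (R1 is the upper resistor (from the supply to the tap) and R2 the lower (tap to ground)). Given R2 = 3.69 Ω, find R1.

R1 ≈ 12.6 Ω

V_out/V_DC = R2/(R1+R2) = 0.2267.
Rearranging, R1 = R2·(1−k)/k = 3.69 × 3.411 = 12.59 Ω.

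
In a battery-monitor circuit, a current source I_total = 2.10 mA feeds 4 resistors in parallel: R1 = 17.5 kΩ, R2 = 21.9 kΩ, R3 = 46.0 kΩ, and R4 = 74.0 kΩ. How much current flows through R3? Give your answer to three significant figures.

ΣG = 1/17.5 + 1/21.9 + 1/46.0 + 1/74.0 = 0.1381.
Current divider: I(R3) = I_total · G_k/ΣG = 2.10 × (0.02174/0.1381) = 2.10 × 0.1575 = 0.3307 mA.

I ≈ 0.331 mA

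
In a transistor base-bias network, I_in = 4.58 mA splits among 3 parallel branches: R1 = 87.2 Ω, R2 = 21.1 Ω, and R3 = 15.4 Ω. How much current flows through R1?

Conductances: ΣG = 1/87.2 + 1/21.1 + 1/15.4 = 0.1238 (1/Ω).
Current divider: I(R1) = I_in · G_k/ΣG = 4.58 × (0.01147/0.1238) = 4.58 × 0.09264 = 0.4243 mA.

I ≈ 0.424 mA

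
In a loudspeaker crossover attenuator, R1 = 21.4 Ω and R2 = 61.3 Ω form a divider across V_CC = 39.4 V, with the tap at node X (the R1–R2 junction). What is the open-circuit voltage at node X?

V_th is the unloaded tap voltage: V_CC · R2/(R1+R2) = 39.4 × 0.7412 = 29.20 V.

V_th ≈ 29.2 V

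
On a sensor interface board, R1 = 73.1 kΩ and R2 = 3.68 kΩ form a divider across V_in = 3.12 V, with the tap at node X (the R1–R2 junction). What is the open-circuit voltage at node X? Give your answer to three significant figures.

V_th ≈ 0.150 V

Open-circuit (no load on X): V_th = V_in · R2/(R1 + R2) = 3.12 × 3.68/(73.10 + 3.68) = 0.1495 V.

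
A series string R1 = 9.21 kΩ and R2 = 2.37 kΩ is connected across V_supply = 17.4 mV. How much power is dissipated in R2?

P ≈ 5.35 nW

ΣR = 11.58 kΩ → I = 17.4/11.58 = 1.503 µA.
P(R2) = I²·R2 = (1.503)² × 2.37 = 5.351 nW.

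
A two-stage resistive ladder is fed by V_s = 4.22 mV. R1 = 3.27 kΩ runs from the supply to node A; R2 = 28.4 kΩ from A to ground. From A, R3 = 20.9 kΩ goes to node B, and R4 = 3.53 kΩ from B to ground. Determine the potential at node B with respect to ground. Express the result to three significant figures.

V_B ≈ 0.488 mV

The second stage (R3 + R4 = 24.43 kΩ) loads node A in parallel with R2.
R2 ‖ (R3+R4) = 13.13 kΩ.
First divider: V_A = V_s · 13.13/(3.27 + 13.13) = 3.379 mV.
V_B = V_A × 0.1445 = 0.4882 mV.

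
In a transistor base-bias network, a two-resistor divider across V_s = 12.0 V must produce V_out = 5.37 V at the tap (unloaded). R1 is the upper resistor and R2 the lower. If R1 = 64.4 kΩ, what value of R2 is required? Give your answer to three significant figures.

The divider ratio is R2/(R1+R2) = 5.37/12.0 = 0.4475.
R2 = R1 · 0.4475/(1 − 0.4475) = 52.16 kΩ.

R2 ≈ 52.2 kΩ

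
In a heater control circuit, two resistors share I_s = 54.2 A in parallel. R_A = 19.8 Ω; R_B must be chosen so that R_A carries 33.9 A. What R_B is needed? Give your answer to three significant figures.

R_B ≈ 33.1 Ω

The fraction through R_A equals R_B/(R_A+R_B).
With f = 0.6255, R_B = R_A · f/(1−f) = 19.8 × 1.670 = 33.07 Ω.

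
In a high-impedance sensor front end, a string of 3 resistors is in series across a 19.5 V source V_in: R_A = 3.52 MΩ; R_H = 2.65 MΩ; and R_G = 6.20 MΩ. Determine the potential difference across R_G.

V ≈ 9.77 V

ΣR = 3.52 + 2.65 + 6.20 = 12.37 MΩ.
V = V_in · R/ΣR = 19.5 × 0.5012 = 9.774 V.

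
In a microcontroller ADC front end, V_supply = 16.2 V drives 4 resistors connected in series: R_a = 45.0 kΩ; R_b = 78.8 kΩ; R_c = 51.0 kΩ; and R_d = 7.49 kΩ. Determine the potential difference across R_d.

V ≈ 0.666 V

Series total: ΣR = 45.0 + 78.8 + 51.0 + 7.49 = 182.3 kΩ.
By the voltage-divider rule, V = 16.2 × 7.490/182.3 = 0.6656 V.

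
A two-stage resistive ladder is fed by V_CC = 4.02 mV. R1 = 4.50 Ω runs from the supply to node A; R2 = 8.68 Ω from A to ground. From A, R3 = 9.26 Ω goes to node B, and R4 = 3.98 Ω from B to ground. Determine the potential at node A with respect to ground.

V_A ≈ 2.16 mV

The second stage (R3 + R4 = 13.24 Ω) loads node A in parallel with R2.
R2 ‖ (R3+R4) = 5.243 Ω.
V_A = 4.02 × 5.243/(4.50 + 5.243) = 2.163 mV.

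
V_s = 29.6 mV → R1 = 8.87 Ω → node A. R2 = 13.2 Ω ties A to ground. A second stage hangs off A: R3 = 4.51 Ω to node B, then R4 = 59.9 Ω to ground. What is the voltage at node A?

V_A ≈ 16.4 mV

Node A sees R2 in parallel with the series input of stage 2, R3 + R4 = 64.41 Ω.
R2 ‖ (R3+R4) = 10.95 Ω.
First divider: V_A = V_s · 10.95/(8.87 + 10.95) = 16.36 mV.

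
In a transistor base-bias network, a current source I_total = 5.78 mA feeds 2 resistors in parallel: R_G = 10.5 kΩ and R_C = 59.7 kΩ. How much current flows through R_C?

I ≈ 0.865 mA

For two parallel branches, I_k = I_total · (other R)/(sum of R).
I(R_C) = 5.78 × 10.5/(10.5 + 59.7) = 5.78 × 0.1496 = 0.8645 mA.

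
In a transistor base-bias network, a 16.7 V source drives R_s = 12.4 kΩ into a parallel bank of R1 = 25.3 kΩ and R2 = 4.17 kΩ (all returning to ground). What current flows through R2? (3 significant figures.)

Combine the parallel branches: R_p = (1/25.3 + 1/4.17)⁻¹ = 3.580 kΩ.
V_A by voltage divider: V_A = 16.7 × 3.580/(12.4 + 3.580) = 3.741 V.
I(R2) = V_A / R2 = 3.741/4.17 = 0.8972 mA.

I ≈ 0.897 mA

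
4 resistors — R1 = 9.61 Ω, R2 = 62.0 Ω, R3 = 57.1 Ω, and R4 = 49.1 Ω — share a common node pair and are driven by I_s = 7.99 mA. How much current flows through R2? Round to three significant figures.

I ≈ 0.815 mA

Total conductance ΣG = 1/9.61 + 1/62.0 + 1/57.1 + 1/49.1 = 0.1581 (units of 1/Ω).
R2 takes the fraction G_k/ΣG = 0.01613/0.1581 = 0.1020, so I = 7.99 × 0.1020 = 0.8153 mA.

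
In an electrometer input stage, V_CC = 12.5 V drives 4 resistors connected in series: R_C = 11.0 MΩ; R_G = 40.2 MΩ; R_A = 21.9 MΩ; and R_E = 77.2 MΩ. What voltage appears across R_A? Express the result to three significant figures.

Series total: ΣR = 11.0 + 40.2 + 21.9 + 77.2 = 150.3 MΩ.
Voltage divider: V = V_CC · (21.90 / 150.3) = 12.5 × 0.1457 = 1.821 V.

V ≈ 1.82 V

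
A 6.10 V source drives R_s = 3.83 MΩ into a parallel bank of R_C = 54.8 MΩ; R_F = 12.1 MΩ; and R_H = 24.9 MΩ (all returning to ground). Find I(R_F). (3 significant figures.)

Equivalent of the parallel group: R_p = 7.090 MΩ.
V_A = 6.10 × 7.090/10.92 = 3.960 V.
Branch current I = V_A/R_F = 3.960/12.1 = 0.3273 µA.
(Check via current divider: I_total = 0.5586 µA; share G_k/ΣG = 0.5859 → same result.)

I ≈ 0.327 µA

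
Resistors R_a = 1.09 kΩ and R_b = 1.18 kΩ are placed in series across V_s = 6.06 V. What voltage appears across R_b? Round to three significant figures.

V ≈ 3.15 V

Total series resistance ΣR = 1.09 + 1.18 = 2.270 kΩ.
By the voltage-divider rule, V = 6.06 × 1.180/2.270 = 3.150 V.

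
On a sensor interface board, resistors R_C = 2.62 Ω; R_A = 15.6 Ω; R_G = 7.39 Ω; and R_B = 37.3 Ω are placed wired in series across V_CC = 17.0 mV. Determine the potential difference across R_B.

ΣR = 2.62 + 15.6 + 7.39 + 37.3 = 62.91 Ω.
Voltage divider: V = V_CC · (37.30 / 62.91) = 17.0 × 0.5929 = 10.08 mV.

V ≈ 10.1 mV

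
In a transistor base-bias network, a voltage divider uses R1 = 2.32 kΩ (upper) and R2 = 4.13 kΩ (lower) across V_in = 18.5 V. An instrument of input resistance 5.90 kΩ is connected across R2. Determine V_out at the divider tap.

V_out ≈ 9.46 V

First combine the lower leg with the load: R2 ‖ R_L = 2.429 kΩ.
Then V_out = V_in · R2'/(R1 + R2') = 18.5 × 2.429/4.749 = 9.463 V.
(Unloaded it would be 11.8 V; the load pulls it down.)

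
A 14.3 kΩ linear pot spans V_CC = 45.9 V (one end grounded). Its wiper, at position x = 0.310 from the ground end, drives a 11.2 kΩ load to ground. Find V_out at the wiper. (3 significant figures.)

V_out ≈ 11.2 V

Split the track: R_lower = x·R_p = 4.433 kΩ, R_upper = (1−x)·R_p = 9.867 kΩ.
R_L loads the lower segment: effective lower R = 3.176 kΩ.
V_out = 45.9 × 3.176/(9.867 + 3.176) = 11.18 V.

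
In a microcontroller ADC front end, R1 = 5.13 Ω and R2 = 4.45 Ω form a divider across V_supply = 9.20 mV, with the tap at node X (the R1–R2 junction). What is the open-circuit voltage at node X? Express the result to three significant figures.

V_th ≈ 4.27 mV

With X open, the divider is unloaded: V_th = 9.20 × 4.45/9.580 = 4.273 mV.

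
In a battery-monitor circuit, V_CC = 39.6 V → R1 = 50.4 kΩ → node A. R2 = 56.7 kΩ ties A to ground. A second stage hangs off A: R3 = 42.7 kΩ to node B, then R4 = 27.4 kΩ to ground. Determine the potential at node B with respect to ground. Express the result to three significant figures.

Looking into the second stage from A: R3 + R4 = 70.10 kΩ appears in parallel with R2.
Effective lower resistance at A: R2 ‖ 70.10 = 31.35 kΩ.
So V_A = 39.6 × 0.3835 = 15.18 V.
Stage 2 is unloaded, so V_B = V_A · R4/(R3+R4) = 15.18 × 27.4/70.10 = 5.935 V.

V_B ≈ 5.94 V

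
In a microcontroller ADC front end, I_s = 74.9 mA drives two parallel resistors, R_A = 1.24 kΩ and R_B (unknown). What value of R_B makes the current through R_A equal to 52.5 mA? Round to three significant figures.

R_B ≈ 2.91 kΩ

Two-branch current divider: I_A = I_s · R_B/(R_A + R_B).
With f = 0.7009, R_B = R_A · f/(1−f) = 1.24 × 2.344 = 2.906 kΩ.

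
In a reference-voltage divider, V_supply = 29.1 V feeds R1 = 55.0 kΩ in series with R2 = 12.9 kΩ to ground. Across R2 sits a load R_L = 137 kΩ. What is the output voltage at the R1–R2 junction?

R2 ‖ R_L = (12.9 × 137)/(12.9 + 137) = 11.79 kΩ.
Now apply the divider: V_out = 29.1 × 0.1765 = 5.137 V.

V_out ≈ 5.14 V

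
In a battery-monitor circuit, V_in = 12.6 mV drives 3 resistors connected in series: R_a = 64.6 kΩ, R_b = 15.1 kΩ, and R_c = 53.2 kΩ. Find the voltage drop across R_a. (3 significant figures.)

Series total: ΣR = 64.6 + 15.1 + 53.2 = 132.9 kΩ.
Voltage divider: V = V_in · (64.60 / 132.9) = 12.6 × 0.4861 = 6.125 mV.

V ≈ 6.12 mV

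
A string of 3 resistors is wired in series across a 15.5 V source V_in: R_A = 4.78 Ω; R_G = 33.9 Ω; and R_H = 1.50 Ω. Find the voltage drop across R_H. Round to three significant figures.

ΣR = 4.78 + 33.9 + 1.50 = 40.18 Ω.
Voltage divider: V = V_in · (1.500 / 40.18) = 15.5 × 0.03733 = 0.5786 V.

V ≈ 0.579 V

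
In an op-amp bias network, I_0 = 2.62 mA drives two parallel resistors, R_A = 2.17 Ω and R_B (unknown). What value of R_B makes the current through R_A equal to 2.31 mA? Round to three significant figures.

R_B ≈ 16.2 Ω

The fraction through R_A equals R_B/(R_A+R_B).
With f = 0.8817, R_B = R_A · f/(1−f) = 2.17 × 7.452 = 16.17 Ω.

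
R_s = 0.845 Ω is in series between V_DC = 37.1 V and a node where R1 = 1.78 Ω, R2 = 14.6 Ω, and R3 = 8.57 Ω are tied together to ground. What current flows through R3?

Equivalent of the parallel group: R_p = 1.339 Ω.
V_A by voltage divider: V_A = 37.1 × 1.339/(0.845 + 1.339) = 22.74 V.
Branch current I = V_A/R3 = 22.74/8.57 = 2.654 A.
(Equivalently: I_total = 16.99 A, then current-divider fraction G_k/ΣG = 0.1562.)

I ≈ 2.65 A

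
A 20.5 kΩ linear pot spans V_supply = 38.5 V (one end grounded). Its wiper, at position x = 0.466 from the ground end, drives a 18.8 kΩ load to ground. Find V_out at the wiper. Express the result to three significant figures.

V_out ≈ 14.1 V

The pot divides into 10.95 kΩ above the wiper and 9.553 kΩ below.
Lower segment in parallel with the load: 9.553 ‖ 18.8 = 6.334 kΩ.
Then V_out = V_supply · 6.334/(10.95 + 6.334) = 14.11 V.
(Unloaded: V_out = x·V_supply = 17.9 V.)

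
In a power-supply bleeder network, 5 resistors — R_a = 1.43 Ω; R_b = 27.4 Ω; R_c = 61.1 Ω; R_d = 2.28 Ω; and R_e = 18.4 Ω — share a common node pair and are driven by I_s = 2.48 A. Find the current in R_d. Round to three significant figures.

I ≈ 0.874 A

ΣG = 1/1.43 + 1/27.4 + 1/61.1 + 1/2.28 + 1/18.4 = 1.245.
Current divider: I(R_d) = I_s · G_k/ΣG = 2.48 × (0.4386/1.245) = 2.48 × 0.3523 = 0.8736 A.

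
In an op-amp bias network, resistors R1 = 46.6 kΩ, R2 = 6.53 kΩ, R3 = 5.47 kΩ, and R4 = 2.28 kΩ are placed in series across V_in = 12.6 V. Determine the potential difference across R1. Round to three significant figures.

Series total: ΣR = 46.6 + 6.53 + 5.47 + 2.28 = 60.88 kΩ.
By the voltage-divider rule, V = 12.6 × 46.60/60.88 = 9.645 V.

V ≈ 9.64 V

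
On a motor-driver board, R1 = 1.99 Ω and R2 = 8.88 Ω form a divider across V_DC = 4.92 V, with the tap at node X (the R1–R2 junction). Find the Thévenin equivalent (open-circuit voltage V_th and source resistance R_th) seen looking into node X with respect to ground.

V_th ≈ 4.02 V, R_th ≈ 1.63 Ω

V_th is the unloaded tap voltage: V_DC · R2/(R1+R2) = 4.92 × 0.8169 = 4.019 V.
Looking into X with the source shorted: R_th = R1·R2/(R1+R2) = 1.990 × 8.88/10.87 = 1.626 Ω.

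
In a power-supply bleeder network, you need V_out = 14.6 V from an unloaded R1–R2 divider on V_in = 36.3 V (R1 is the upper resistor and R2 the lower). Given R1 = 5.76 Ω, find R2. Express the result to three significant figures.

R2 ≈ 3.88 Ω

Required fraction k = V_out/V_in = 0.4022.
Rearranging, R2 = R1·k/(1−k) = 5.76 × 0.6728 = 3.875 Ω.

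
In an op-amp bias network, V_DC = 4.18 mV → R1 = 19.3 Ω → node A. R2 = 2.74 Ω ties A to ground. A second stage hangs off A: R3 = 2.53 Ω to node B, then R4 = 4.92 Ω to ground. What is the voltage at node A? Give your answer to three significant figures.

V_A ≈ 0.393 mV

The second stage (R3 + R4 = 7.450 Ω) loads node A in parallel with R2.
R2 ‖ (R3+R4) = 2.003 Ω.
V_A = 4.18 × 2.003/(19.3 + 2.003) = 0.3931 mV.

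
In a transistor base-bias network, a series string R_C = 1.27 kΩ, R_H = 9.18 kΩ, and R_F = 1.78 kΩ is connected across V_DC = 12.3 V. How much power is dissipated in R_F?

ΣR = 12.23 kΩ → I = 12.3/12.23 = 1.006 mA.
P = I²R = 1.011 × 1.78 = 1.800 mW.

P ≈ 1.80 mW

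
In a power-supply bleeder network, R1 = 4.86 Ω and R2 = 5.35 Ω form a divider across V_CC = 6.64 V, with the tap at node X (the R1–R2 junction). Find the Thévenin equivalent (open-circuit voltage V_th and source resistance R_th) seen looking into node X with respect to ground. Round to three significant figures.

V_th ≈ 3.48 V, R_th ≈ 2.55 Ω

Open-circuit (no load on X): V_th = V_CC · R2/(R1 + R2) = 6.64 × 5.35/(4.860 + 5.35) = 3.479 V.
With V_CC suppressed (replaced by a short), R_th = R1 ‖ R2 = (4.860 × 5.35)/(4.860 + 5.35) = 2.547 Ω.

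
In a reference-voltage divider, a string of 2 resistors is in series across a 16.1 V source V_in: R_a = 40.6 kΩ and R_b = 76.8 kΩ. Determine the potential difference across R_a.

V ≈ 5.57 V

Series total: ΣR = 40.6 + 76.8 = 117.4 kΩ.
By the voltage-divider rule, V = 16.1 × 40.60/117.4 = 5.568 V.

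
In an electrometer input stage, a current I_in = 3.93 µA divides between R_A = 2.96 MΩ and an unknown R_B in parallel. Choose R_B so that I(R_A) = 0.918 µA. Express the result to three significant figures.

R_B ≈ 0.902 MΩ

Two-branch current divider: I_A = I_in · R_B/(R_A + R_B).
With f = 0.2336, R_B = R_A · f/(1−f) = 2.96 × 0.3048 = 0.9022 MΩ.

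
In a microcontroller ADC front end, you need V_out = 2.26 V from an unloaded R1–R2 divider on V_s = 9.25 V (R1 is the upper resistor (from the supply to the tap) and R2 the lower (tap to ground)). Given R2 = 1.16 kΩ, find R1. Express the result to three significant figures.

Required fraction k = V_out/V_s = 0.2443.
Rearranging, R1 = R2·(1−k)/k = 1.16 × 3.093 = 3.588 kΩ.

R1 ≈ 3.59 kΩ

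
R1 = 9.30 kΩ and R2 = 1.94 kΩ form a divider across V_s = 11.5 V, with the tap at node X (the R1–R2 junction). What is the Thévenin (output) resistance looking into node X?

Zeroing V_s shorts the top of R1 to ground, so R_th = R1 ‖ R2 = 1.605 kΩ.

R_th ≈ 1.61 kΩ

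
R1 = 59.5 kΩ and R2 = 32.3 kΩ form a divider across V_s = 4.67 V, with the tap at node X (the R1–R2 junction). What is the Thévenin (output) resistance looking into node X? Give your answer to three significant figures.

R_th ≈ 20.9 kΩ

Zeroing V_s shorts the top of R1 to ground, so R_th = R1 ‖ R2 = 20.94 kΩ.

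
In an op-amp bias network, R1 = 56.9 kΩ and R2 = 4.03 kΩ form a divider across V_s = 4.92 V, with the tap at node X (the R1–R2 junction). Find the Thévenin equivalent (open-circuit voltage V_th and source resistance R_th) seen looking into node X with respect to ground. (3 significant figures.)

V_th ≈ 0.325 V, R_th ≈ 3.76 kΩ

V_th is the unloaded tap voltage: V_s · R2/(R1+R2) = 4.92 × 0.06614 = 0.3254 V.
Looking into X with the source shorted: R_th = R1·R2/(R1+R2) = 56.90 × 4.03/60.93 = 3.763 kΩ.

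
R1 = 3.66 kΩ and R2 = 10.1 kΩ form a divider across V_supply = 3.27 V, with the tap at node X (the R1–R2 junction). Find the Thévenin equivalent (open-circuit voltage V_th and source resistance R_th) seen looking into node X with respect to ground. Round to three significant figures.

V_th is the unloaded tap voltage: V_supply · R2/(R1+R2) = 3.27 × 0.7340 = 2.400 V.
Zeroing V_supply shorts the top of R1 to ground, so R_th = R1 ‖ R2 = 2.686 kΩ.

V_th ≈ 2.40 V, R_th ≈ 2.69 kΩ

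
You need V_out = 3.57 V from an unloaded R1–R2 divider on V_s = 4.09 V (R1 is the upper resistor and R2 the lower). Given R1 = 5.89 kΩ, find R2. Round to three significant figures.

V_out/V_s = R2/(R1+R2) = 0.8729.
Rearranging, R2 = R1·k/(1−k) = 5.89 × 6.865 = 40.44 kΩ.

R2 ≈ 40.4 kΩ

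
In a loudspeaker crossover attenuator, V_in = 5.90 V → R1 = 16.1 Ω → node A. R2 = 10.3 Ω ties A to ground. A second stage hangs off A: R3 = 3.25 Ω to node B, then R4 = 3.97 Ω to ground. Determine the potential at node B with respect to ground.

V_B ≈ 0.677 V

Looking into the second stage from A: R3 + R4 = 7.220 Ω appears in parallel with R2.
Effective lower resistance at A: R2 ‖ 7.220 = 4.245 Ω.
So V_A = 5.90 × 0.2086 = 1.231 V.
Stage 2 is unloaded, so V_B = V_A · R4/(R3+R4) = 1.231 × 3.97/7.220 = 0.6769 V.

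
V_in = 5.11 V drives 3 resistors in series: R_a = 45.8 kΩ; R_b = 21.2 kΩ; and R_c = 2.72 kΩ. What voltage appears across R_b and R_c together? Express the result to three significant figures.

V ≈ 1.75 V

Total series resistance ΣR = 45.8 + 21.2 + 2.72 = 69.72 kΩ.
R_{R_b..R_c} = 21.2 + 2.72 = 23.92 kΩ.
Voltage divider: V = V_in · (23.92 / 69.72) = 5.11 × 0.3431 = 1.753 V.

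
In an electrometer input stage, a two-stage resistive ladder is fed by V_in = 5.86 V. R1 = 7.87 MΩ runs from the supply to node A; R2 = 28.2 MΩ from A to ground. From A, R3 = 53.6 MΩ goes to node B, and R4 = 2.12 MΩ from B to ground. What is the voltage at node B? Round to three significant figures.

Node A sees R2 in parallel with the series input of stage 2, R3 + R4 = 55.72 MΩ.
Effective lower resistance at A: R2 ‖ 55.72 = 18.72 MΩ.
First divider: V_A = V_in · 18.72/(7.87 + 18.72) = 4.126 V.
V_B = V_A × 0.03805 = 0.1570 V.

V_B ≈ 0.157 V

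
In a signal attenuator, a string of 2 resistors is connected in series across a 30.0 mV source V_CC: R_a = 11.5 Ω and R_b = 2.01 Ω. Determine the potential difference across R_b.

V ≈ 4.46 mV

Series total: ΣR = 11.5 + 2.01 = 13.51 Ω.
Voltage divider: V = V_CC · (2.010 / 13.51) = 30.0 × 0.1488 = 4.463 mV.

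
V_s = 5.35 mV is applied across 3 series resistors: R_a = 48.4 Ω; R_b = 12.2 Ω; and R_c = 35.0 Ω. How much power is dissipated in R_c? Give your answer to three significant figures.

P ≈ 0.110 µW

ΣR = 95.60 Ω → I = 5.35/95.60 = 0.05596 mA.
P = I²R = 0.003132 × 35.0 = 0.1096 µW.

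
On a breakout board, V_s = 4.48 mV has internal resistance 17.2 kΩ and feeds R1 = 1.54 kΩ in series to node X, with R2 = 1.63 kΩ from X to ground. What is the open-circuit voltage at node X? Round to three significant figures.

V_th ≈ 0.358 mV

R1' = 17.2 + 1.54 = 18.74 kΩ (source resistance + R1).
V_th is the unloaded tap voltage: V_s · R2/(R1'+R2) = 4.48 × 0.08002 = 0.3585 mV.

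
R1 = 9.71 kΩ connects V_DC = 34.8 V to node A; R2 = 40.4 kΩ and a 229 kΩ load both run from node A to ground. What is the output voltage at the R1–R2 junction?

R2 ‖ R_L = (40.4 × 229)/(40.4 + 229) = 34.34 kΩ.
Then V_out = V_DC · R2'/(R1 + R2') = 34.8 × 34.34/44.05 = 27.13 V.

V_out ≈ 27.1 V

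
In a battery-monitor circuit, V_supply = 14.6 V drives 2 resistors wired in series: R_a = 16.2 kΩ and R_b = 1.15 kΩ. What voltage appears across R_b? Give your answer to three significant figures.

Series total: ΣR = 16.2 + 1.15 = 17.35 kΩ.
By the voltage-divider rule, V = 14.6 × 1.150/17.35 = 0.9677 V.

V ≈ 0.968 V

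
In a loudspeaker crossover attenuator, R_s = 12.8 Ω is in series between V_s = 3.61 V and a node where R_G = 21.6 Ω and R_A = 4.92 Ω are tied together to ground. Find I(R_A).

I ≈ 0.175 A

Parallel bank: R_p = 1/(1/21.6 + 1/4.92) = 4.007 Ω.
Node voltage V_A = V_s · R_p/(R_s + R_p) = 3.61 × 0.2384 = 0.8607 V.
Branch current I = V_A/R_A = 0.8607/4.92 = 0.1749 A.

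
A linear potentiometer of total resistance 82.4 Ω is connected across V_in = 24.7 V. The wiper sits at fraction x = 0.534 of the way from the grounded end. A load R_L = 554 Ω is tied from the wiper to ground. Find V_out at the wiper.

Lower segment x·R_p = 44.00 Ω; upper segment (1−x)·R_p = 38.40 Ω.
R_L loads the lower segment: effective lower R = 40.76 Ω.
Then V_out = V_in · 40.76/(38.40 + 40.76) = 12.72 V.

V_out ≈ 12.7 V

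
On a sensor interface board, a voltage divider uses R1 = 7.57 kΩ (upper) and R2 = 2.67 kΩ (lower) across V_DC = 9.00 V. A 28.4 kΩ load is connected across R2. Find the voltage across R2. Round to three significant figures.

V_out ≈ 2.19 V

First combine the lower leg with the load: R2 ‖ R_L = 2.441 kΩ.
Then V_out = V_DC · R2'/(R1 + R2') = 9.00 × 2.441/10.01 = 2.194 V.
(Unloaded it would be 2.35 V; the load pulls it down.)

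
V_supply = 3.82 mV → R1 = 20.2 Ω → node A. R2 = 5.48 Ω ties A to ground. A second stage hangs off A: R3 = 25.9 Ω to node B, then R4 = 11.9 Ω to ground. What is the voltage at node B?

Looking into the second stage from A: R3 + R4 = 37.80 Ω appears in parallel with R2.
R2 ‖ (R3+R4) = 4.786 Ω.
V_A = 3.82 × 4.786/(20.2 + 4.786) = 0.7317 mV.
Then the unloaded second divider: V_B = V_A × R4/(R3+R4) = 0.7317 × 0.3148 = 0.2304 mV.

V_B ≈ 0.230 mV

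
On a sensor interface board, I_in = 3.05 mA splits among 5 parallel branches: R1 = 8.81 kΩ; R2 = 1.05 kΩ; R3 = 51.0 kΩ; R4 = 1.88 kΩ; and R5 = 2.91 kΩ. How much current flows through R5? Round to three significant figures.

ΣG = 1/8.81 + 1/1.05 + 1/51.0 + 1/1.88 + 1/2.91 = 1.961.
By the current-divider rule, I = I_in · G_k/ΣG = 3.05 × 0.1752 = 0.5345 mA.

I ≈ 0.534 mA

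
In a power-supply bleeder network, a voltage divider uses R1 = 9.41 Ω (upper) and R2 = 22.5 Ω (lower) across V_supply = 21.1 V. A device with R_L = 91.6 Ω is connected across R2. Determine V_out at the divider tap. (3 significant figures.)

The load sits in parallel with R2, giving an effective lower resistance R2' = R2·R_L/(R2+R_L) = 18.06 Ω.
Now apply the divider: V_out = 21.1 × 0.6575 = 13.87 V.
(Unloaded it would be 14.9 V; the load pulls it down.)

V_out ≈ 13.9 V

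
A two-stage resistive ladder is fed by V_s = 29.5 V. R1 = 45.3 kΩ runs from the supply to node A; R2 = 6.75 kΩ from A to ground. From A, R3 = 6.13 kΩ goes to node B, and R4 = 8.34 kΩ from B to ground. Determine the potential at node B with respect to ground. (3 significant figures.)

Looking into the second stage from A: R3 + R4 = 14.47 kΩ appears in parallel with R2.
Effective lower resistance at A: R2 ‖ 14.47 = 4.603 kΩ.
First divider: V_A = V_s · 4.603/(45.3 + 4.603) = 2.721 V.
V_B = V_A × 0.5764 = 1.568 V.

V_B ≈ 1.57 V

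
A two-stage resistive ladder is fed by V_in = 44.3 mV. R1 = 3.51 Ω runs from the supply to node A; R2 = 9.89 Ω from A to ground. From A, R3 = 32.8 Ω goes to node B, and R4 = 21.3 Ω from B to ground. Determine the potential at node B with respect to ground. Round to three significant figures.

Node A sees R2 in parallel with the series input of stage 2, R3 + R4 = 54.10 Ω.
R2 ‖ (R3+R4) = 8.361 Ω.
V_A = 44.3 × 8.361/(3.51 + 8.361) = 31.20 mV.
Then the unloaded second divider: V_B = V_A × R4/(R3+R4) = 31.20 × 0.3937 = 12.28 mV.

V_B ≈ 12.3 mV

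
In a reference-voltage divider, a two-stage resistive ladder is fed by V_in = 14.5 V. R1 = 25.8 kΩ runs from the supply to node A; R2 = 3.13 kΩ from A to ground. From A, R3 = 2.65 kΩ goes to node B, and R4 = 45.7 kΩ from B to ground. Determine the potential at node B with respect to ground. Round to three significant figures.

V_B ≈ 1.40 V

The second stage (R3 + R4 = 48.35 kΩ) loads node A in parallel with R2.
Effective lower resistance at A: R2 ‖ 48.35 = 2.940 kΩ.
So V_A = 14.5 × 0.1023 = 1.483 V.
V_B = V_A × 0.9452 = 1.402 V.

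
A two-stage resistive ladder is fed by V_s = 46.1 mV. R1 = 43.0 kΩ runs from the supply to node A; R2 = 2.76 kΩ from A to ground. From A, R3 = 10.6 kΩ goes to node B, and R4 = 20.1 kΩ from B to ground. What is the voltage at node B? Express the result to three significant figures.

The second stage (R3 + R4 = 30.70 kΩ) loads node A in parallel with R2.
R2 ‖ (R3+R4) = 2.532 kΩ.
V_A = 46.1 × 2.532/(43.0 + 2.532) = 2.564 mV.
Then the unloaded second divider: V_B = V_A × R4/(R3+R4) = 2.564 × 0.6547 = 1.679 mV.

V_B ≈ 1.68 mV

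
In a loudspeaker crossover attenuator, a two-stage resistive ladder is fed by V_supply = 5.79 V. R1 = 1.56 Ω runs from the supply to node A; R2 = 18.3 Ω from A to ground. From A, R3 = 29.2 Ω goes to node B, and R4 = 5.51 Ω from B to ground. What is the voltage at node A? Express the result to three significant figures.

V_A ≈ 5.12 V

Looking into the second stage from A: R3 + R4 = 34.71 Ω appears in parallel with R2.
R2 ‖ (R3+R4) = 11.98 Ω.
So V_A = 5.79 × 0.8848 = 5.123 V.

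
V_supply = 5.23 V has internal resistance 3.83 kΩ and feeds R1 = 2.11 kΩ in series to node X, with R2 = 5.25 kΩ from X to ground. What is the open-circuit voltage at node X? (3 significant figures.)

R1' = 3.83 + 2.11 = 5.940 kΩ (source resistance + R1).
Open-circuit (no load on X): V_th = V_supply · R2/(R1' + R2) = 5.23 × 5.25/(5.940 + 5.25) = 2.454 V.

V_th ≈ 2.45 V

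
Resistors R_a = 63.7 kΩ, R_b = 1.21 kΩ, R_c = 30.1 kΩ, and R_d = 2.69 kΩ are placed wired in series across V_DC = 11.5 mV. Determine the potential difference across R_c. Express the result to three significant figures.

Series total: ΣR = 63.7 + 1.21 + 30.1 + 2.69 = 97.70 kΩ.
By the voltage-divider rule, V = 11.5 × 30.10/97.70 = 3.543 mV.

V ≈ 3.54 mV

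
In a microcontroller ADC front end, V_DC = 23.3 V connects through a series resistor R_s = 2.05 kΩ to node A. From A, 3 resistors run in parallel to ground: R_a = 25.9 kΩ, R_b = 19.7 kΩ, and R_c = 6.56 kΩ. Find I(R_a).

I ≈ 0.601 mA

Combine the parallel branches: R_p = (1/25.9 + 1/19.7 + 1/6.56)⁻¹ = 4.135 kΩ.
V_A by voltage divider: V_A = 23.3 × 4.135/(2.05 + 4.135) = 15.58 V.
I(R_a) = V_A / R_a = 15.58/25.9 = 0.6015 mA.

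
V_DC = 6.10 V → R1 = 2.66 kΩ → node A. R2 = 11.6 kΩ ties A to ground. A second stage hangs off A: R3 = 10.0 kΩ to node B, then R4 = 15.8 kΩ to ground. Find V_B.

V_B ≈ 2.80 V

Looking into the second stage from A: R3 + R4 = 25.80 kΩ appears in parallel with R2.
Effective lower resistance at A: R2 ‖ 25.80 = 8.002 kΩ.
First divider: V_A = V_DC · 8.002/(2.66 + 8.002) = 4.578 V.
Then the unloaded second divider: V_B = V_A × R4/(R3+R4) = 4.578 × 0.6124 = 2.804 V.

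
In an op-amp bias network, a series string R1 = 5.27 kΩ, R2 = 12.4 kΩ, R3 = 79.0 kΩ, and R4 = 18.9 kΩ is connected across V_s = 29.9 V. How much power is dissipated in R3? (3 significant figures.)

Series current I = V_s/ΣR = 29.9/115.6 = 0.2587 mA.
P = I²R = 0.06693 × 79.0 = 5.288 mW.

P ≈ 5.29 mW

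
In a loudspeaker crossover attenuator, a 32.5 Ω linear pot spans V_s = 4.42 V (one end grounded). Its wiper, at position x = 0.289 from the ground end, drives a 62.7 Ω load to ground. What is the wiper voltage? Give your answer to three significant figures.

The pot divides into 23.11 Ω above the wiper and 9.393 Ω below.
R_L loads the lower segment: effective lower R = 8.169 Ω.
V_out = 4.42 × 8.169/(23.11 + 8.169) = 1.154 V.
(Unloaded: V_out = x·V_s = 1.28 V.)

V_out ≈ 1.15 V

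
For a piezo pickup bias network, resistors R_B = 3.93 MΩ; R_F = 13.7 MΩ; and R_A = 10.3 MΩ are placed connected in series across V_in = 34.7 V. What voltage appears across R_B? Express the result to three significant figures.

V ≈ 4.88 V

ΣR = 3.93 + 13.7 + 10.3 = 27.93 MΩ.
By the voltage-divider rule, V = 34.7 × 3.930/27.93 = 4.883 V.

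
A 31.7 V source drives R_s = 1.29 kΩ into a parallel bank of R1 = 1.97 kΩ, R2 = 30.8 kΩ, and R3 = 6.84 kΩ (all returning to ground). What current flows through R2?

I ≈ 0.546 mA

Equivalent of the parallel group: R_p = 1.457 kΩ.
Node voltage V_A = V_supply · R_p/(R_s + R_p) = 31.7 × 0.5304 = 16.81 V.
I(R2) = V_A / R2 = 16.81/30.8 = 0.5459 mA.
(Check via current divider: I_total = 11.54 mA; share G_k/ΣG = 0.04731 → same result.)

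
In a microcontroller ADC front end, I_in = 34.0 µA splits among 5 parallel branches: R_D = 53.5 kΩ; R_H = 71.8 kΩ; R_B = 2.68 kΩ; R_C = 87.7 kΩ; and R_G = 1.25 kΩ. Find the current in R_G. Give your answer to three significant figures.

Total conductance ΣG = 1/53.5 + 1/71.8 + 1/2.68 + 1/87.7 + 1/1.25 = 1.217 (units of 1/kΩ).
Current divider: I(R_G) = I_in · G_k/ΣG = 34.0 × (0.8000/1.217) = 34.0 × 0.6573 = 22.35 µA.

I ≈ 22.3 µA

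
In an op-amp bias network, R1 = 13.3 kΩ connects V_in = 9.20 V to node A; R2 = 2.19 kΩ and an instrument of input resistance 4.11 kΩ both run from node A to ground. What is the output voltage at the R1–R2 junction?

R2 ‖ R_L = (2.19 × 4.11)/(2.19 + 4.11) = 1.429 kΩ.
Now apply the divider: V_out = 9.20 × 0.09700 = 0.8924 V.

V_out ≈ 0.892 V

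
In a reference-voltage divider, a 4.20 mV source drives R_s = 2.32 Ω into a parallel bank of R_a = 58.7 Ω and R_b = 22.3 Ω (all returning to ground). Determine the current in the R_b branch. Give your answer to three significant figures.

Equivalent of the parallel group: R_p = 16.16 Ω.
V_A by voltage divider: V_A = 4.20 × 16.16/(2.32 + 16.16) = 3.673 mV.
I(R_b) = V_A / R_b = 3.673/22.3 = 0.1647 mA.
(Equivalently: I_total = 0.2273 mA, then current-divider fraction G_k/ΣG = 0.7247.)

I ≈ 0.165 mA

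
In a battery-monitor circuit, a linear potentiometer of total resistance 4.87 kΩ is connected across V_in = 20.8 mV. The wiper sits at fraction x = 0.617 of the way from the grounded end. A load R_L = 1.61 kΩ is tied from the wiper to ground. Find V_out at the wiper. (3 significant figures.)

V_out ≈ 7.48 mV

Lower segment x·R_p = 3.005 kΩ; upper segment (1−x)·R_p = 1.865 kΩ.
R_L loads the lower segment: effective lower R = 1.048 kΩ.
Loaded-divider output: V_out = 20.8 × 0.3598 = 7.484 mV.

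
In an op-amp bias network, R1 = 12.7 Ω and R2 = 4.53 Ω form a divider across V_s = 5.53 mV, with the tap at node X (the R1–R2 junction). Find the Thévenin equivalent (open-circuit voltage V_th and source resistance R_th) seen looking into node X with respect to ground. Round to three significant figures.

V_th is the unloaded tap voltage: V_s · R2/(R1+R2) = 5.53 × 0.2629 = 1.454 mV.
With V_s suppressed (replaced by a short), R_th = R1 ‖ R2 = (12.70 × 4.53)/(12.70 + 4.53) = 3.339 Ω.

V_th ≈ 1.45 mV, R_th ≈ 3.34 Ω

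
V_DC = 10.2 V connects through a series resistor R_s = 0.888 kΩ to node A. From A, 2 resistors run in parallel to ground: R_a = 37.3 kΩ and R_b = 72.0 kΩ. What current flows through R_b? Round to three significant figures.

Combine the parallel branches: R_p = (1/37.3 + 1/72.0)⁻¹ = 24.57 kΩ.
V_A by voltage divider: V_A = 10.2 × 24.57/(0.888 + 24.57) = 9.844 V.
Branch current I = V_A/R_b = 9.844/72.0 = 0.1367 mA.

I ≈ 0.137 mA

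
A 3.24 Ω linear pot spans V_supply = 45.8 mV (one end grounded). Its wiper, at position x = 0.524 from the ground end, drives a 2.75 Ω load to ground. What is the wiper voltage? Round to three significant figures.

Split the track: R_lower = x·R_p = 1.698 Ω, R_upper = (1−x)·R_p = 1.542 Ω.
R_L loads the lower segment: effective lower R = 1.050 Ω.
Loaded-divider output: V_out = 45.8 × 0.4050 = 18.55 mV.
(Unloaded: V_out = x·V_supply = 24.0 mV.)

V_out ≈ 18.5 mV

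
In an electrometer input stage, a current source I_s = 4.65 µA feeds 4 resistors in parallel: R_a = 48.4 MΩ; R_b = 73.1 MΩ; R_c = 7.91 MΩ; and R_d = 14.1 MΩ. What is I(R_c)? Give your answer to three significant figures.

I ≈ 2.54 µA

Conductances: ΣG = 1/48.4 + 1/73.1 + 1/7.91 + 1/14.1 = 0.2317 (1/MΩ).
R_c takes the fraction G_k/ΣG = 0.1264/0.2317 = 0.5457, so I = 4.65 × 0.5457 = 2.537 µA.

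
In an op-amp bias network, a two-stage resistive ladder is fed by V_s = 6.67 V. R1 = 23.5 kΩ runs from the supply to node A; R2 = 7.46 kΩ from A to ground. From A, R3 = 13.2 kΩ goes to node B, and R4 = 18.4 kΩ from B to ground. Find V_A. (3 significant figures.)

V_A ≈ 1.36 V

Node A sees R2 in parallel with the series input of stage 2, R3 + R4 = 31.60 kΩ.
R2 ‖ (R3+R4) = 6.035 kΩ.
First divider: V_A = V_s · 6.035/(23.5 + 6.035) = 1.363 V.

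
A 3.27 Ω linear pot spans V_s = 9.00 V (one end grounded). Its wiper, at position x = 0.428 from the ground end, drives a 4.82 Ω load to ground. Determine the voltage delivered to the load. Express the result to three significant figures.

Split the track: R_lower = x·R_p = 1.400 Ω, R_upper = (1−x)·R_p = 1.870 Ω.
Lower segment in parallel with the load: 1.400 ‖ 4.82 = 1.085 Ω.
Then V_out = V_s · 1.085/(1.870 + 1.085) = 3.303 V.

V_out ≈ 3.30 V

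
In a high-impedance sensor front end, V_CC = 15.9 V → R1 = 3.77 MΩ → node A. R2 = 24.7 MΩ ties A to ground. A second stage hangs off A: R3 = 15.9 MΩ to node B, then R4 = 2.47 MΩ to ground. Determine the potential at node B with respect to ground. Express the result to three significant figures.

The second stage (R3 + R4 = 18.37 MΩ) loads node A in parallel with R2.
Effective lower resistance at A: R2 ‖ 18.37 = 10.53 MΩ.
So V_A = 15.9 × 0.7365 = 11.71 V.
V_B = V_A × 0.1345 = 1.574 V.

V_B ≈ 1.57 V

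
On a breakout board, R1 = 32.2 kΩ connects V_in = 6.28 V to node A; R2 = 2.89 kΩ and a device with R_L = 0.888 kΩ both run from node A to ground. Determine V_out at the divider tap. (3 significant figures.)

V_out ≈ 0.130 V

R2 ‖ R_L = (2.89 × 0.888)/(2.89 + 0.888) = 0.6793 kΩ.
Then V_out = V_in · R2'/(R1 + R2') = 6.28 × 0.6793/32.88 = 0.1297 V.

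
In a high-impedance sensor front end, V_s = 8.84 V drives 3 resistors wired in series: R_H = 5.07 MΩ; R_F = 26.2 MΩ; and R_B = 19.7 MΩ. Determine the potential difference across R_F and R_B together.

Total series resistance ΣR = 5.07 + 26.2 + 19.7 = 50.97 MΩ.
R_{R_F..R_B} = 26.2 + 19.7 = 45.90 MΩ.
Voltage divider: V = V_s · (45.90 / 50.97) = 8.84 × 0.9005 = 7.961 V.

V ≈ 7.96 V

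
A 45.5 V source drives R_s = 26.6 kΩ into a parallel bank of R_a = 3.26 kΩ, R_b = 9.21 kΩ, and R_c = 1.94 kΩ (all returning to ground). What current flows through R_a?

I ≈ 0.542 mA

Equivalent of the parallel group: R_p = 1.074 kΩ.
Node voltage V_A = V_DC · R_p/(R_s + R_p) = 45.5 × 0.03882 = 1.766 V.
I(R_a) = V_A / R_a = 1.766/3.26 = 0.5418 mA.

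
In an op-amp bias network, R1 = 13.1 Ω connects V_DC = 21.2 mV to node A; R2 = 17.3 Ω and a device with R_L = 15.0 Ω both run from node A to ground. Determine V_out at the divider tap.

V_out ≈ 8.06 mV

The load sits in parallel with R2, giving an effective lower resistance R2' = R2·R_L/(R2+R_L) = 8.034 Ω.
Now apply the divider: V_out = 21.2 × 0.3801 = 8.059 mV.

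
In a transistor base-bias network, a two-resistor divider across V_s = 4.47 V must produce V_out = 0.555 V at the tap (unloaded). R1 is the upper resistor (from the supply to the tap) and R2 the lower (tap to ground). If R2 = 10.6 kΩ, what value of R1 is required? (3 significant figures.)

R1 ≈ 74.8 kΩ

Required fraction k = V_out/V_s = 0.1242.
Rearranging, R1 = R2·(1−k)/k = 10.6 × 7.054 = 74.77 kΩ.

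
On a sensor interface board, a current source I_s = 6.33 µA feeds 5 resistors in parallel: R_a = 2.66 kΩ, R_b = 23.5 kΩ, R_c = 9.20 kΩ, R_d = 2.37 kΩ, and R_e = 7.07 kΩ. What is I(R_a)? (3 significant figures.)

Conductances: ΣG = 1/2.66 + 1/23.5 + 1/9.20 + 1/2.37 + 1/7.07 = 1.091 (1/kΩ).
R_a takes the fraction G_k/ΣG = 0.3759/1.091 = 0.3447, so I = 6.33 × 0.3447 = 2.182 µA.

I ≈ 2.18 µA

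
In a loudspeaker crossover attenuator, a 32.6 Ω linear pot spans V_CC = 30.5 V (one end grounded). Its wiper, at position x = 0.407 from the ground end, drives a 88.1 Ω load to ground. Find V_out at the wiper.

V_out ≈ 11.4 V

The pot divides into 19.33 Ω above the wiper and 13.27 Ω below.
Lower segment in parallel with the load: 13.27 ‖ 88.1 = 11.53 Ω.
Loaded-divider output: V_out = 30.5 × 0.3736 = 11.40 V.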